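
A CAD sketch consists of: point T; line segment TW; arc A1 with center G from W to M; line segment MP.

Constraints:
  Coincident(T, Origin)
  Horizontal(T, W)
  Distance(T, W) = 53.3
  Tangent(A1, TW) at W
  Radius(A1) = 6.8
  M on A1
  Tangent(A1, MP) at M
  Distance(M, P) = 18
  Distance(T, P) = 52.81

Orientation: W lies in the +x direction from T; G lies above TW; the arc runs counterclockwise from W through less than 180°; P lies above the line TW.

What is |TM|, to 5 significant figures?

59.504

Checks: |GM| = 6.800 ✓; ∠(GM, MP) = 90.00° ✓; |MP| = 18.00 ✓; |TP| = 52.81 ✓.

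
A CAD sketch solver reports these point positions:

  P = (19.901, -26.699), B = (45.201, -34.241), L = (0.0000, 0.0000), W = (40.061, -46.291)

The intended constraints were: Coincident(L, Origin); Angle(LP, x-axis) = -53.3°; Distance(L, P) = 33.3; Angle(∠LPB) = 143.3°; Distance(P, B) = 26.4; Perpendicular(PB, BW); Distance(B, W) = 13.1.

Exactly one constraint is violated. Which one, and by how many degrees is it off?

Perpendicular(PB, BW) — off by 6.50°.

L = (0.00, 0.00) ✓; LP at -53.30° ✓; |LP| = 33.30 ✓; ∠LPB = 143.3° ✓; |PB| = 26.40 ✓; ∠(PB, BW) = 96.50° ✗; |BW| = 13.10 ✓.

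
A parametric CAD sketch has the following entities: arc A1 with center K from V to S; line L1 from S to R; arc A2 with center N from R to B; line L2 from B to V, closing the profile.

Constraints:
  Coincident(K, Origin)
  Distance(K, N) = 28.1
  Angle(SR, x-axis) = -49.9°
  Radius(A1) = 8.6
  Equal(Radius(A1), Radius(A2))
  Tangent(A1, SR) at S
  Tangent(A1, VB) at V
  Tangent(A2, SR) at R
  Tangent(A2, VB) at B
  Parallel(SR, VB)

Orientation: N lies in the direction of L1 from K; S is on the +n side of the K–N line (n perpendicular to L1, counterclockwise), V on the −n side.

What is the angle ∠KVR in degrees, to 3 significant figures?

58.5°

Tangency of A1 to both parallel lines with radius 8.6 puts S and V at K ± 8.6·n: S = (6.58, 5.54), V = (-6.58, -5.54). Equal radii place R and B the same way about N: R = N + 8.6·n = (24.7, -16.0), B = N − 8.6·n = (11.5, -27.0). Then cos ∠KVR = VK·VR / (|VK||VR|), giving 58.5°.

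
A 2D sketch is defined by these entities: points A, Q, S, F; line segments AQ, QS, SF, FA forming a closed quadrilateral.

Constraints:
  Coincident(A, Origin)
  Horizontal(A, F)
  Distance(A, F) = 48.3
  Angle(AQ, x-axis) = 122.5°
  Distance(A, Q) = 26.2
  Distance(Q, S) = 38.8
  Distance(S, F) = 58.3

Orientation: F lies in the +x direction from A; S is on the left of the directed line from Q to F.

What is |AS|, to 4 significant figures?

50.11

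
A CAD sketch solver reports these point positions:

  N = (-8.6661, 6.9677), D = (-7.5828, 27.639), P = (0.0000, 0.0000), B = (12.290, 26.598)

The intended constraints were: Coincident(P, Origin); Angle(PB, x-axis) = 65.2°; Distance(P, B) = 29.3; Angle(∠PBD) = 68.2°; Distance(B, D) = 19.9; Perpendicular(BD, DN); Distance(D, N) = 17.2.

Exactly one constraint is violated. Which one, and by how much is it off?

Distance(D, N) = 17.2 — off by 3.50.

P = (0.00, 0.00) ✓; PB at 65.20° ✓; |PB| = 29.30 ✓; ∠PBD = 68.20° ✓; |BD| = 19.90 ✓; ∠(BD, DN) = 90.00° ✓; |DN| = 20.70 ✗.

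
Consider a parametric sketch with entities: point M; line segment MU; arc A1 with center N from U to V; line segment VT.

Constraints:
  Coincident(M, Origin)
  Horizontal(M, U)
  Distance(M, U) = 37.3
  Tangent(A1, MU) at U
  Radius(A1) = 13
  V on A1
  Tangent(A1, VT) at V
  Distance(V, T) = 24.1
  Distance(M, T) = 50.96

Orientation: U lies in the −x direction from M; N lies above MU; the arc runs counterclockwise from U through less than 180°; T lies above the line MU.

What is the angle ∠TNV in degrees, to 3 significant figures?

61.7°

Checks: ∠(NU, UM) = 90.00° ✓; |NV| = 13.00 ✓; ∠(NV, VT) = 90.00° ✓; |VT| = 24.10 ✓; |MT| = 50.96 ✓.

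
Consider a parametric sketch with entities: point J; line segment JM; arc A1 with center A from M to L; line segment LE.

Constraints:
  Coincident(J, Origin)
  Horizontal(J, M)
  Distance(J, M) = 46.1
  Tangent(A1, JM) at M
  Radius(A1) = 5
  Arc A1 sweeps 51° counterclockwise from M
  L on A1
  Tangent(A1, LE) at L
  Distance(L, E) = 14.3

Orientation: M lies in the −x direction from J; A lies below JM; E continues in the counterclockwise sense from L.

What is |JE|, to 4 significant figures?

60.39

J is at the origin; J and M share the same y with |JM| = 46.1 and M on the −x side, so M = (-46.10, 0.000). Tangency of A1 to JM means the radius AM is perpendicular to JM, so A = M + (0, -5) = (-46.10, -5.000). On A1, M sits at bearing 90° from A; a 51° counterclockwise sweep puts L at bearing 141°, so L = A + 5.0·(cos 141°, sin 141°) = (-49.99, -1.853). The tangent condition forces AL to be normal to LE, so LE runs along (−sin 141°, cos 141°); with |LE| = 14.3, E = (-58.99, -12.97). Then |JE| = |E − J| = 60.39.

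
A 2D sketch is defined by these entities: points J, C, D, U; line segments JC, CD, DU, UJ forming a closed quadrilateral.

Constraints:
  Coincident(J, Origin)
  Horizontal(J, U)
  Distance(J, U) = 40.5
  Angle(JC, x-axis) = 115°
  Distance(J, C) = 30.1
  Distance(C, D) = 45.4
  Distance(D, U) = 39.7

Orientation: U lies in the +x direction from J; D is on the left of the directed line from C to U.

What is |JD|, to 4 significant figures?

49.66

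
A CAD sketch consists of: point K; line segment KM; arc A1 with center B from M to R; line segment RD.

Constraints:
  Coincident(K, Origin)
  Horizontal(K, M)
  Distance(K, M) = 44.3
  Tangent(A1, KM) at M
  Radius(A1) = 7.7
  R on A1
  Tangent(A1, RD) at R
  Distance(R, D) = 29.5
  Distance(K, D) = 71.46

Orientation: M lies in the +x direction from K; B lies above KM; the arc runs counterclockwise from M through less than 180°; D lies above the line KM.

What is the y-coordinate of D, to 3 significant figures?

30.4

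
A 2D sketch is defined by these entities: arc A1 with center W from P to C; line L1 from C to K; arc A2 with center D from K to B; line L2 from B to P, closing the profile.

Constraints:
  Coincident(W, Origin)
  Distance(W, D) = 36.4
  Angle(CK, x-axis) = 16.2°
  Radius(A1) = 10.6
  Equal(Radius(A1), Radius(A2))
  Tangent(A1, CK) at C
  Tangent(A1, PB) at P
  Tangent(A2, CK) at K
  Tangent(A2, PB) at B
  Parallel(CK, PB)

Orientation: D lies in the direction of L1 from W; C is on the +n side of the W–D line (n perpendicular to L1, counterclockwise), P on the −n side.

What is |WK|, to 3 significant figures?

37.9

Tangency of A1 to both parallel lines with radius 10.6 puts C and P at W ± 10.6·n: C = (-2.96, 10.2), P = (2.96, -10.2). Equal radii place K and B the same way about D: K = D + 10.6·n = (32.0, 20.3), B = D − 10.6·n = (37.9, -0.0238). Then |WK| = |K − W| = 37.9.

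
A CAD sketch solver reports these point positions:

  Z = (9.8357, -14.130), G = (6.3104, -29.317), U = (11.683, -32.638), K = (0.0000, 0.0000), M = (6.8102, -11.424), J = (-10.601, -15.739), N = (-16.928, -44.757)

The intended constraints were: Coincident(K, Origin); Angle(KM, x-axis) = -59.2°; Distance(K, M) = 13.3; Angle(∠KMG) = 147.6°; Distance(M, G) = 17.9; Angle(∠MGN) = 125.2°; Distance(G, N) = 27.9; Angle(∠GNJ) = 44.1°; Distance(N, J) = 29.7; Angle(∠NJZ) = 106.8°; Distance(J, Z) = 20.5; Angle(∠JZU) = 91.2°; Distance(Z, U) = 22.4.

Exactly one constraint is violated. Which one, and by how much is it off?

Distance(Z, U) = 22.4 — off by 3.80.

K = (0.00, 0.00) ✓; KM at -59.20° ✓; |KM| = 13.30 ✓; ∠KMG = 147.6° ✓; |MG| = 17.90 ✓; ∠MGN = 125.2° ✓; |GN| = 27.90 ✓; ∠GNJ = 44.10° ✓; |NJ| = 29.70 ✓; ∠NJZ = 106.8° ✓; |JZ| = 20.50 ✓; ∠JZU = 91.20° ✓; |ZU| = 18.60 ✗.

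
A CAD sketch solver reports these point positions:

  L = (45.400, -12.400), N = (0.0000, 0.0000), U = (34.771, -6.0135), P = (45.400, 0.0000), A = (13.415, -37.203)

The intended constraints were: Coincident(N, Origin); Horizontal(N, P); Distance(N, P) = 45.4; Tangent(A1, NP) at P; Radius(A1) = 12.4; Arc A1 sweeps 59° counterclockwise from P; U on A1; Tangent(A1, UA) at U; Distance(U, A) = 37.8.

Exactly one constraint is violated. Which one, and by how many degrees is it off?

Tangent(A1, UA) at U — off by 3.40°.

N = (0.00, 0.00) ✓; N.y = 0.00, P.y = 0.00 ✓; |NP| = 45.40 ✓; ∠(LP, PN) = 90.00° ✓; |LP| = 12.40 ✓; bearing(L→U) − bearing(L→P) = 59.00° ✓; |LU| = 12.40 ✓; ∠(LU, UA) = 93.40° ✗; |UA| = 37.80 ✓.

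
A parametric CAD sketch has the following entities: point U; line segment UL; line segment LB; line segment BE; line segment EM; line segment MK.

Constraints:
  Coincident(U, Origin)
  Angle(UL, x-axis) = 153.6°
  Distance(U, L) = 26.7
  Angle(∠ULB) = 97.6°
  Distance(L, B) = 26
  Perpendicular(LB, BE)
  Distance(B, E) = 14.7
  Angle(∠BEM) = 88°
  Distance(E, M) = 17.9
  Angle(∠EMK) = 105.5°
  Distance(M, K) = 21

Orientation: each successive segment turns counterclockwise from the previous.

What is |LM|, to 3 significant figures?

16.2

U is at the origin; UL runs at 153.6° with length 26.7, so L = (-23.9, 11.9). ∠ULB = 97.6° gives LB at -124° from the x-axis; with |LB| = 26.0, B = (-38.5, -9.68). LB ⟂ BE, so BE runs at -34.0°; with |BE| = 14.7, E = (-26.3, -17.9). ∠BEM = 88.0° gives EM at 58.0° from the x-axis; with |EM| = 17.9, M = (-16.8, -2.72). Then |LM| = |M − L| = 16.2.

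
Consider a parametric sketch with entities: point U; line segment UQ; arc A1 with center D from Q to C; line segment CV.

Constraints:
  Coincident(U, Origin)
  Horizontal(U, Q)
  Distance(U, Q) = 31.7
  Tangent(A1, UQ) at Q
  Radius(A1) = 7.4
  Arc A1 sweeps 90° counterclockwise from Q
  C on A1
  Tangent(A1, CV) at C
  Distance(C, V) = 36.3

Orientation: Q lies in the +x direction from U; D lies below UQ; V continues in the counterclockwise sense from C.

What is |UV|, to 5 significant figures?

50.002

U is at the origin; UQ is horizontal with |UQ| = 31.7 and Q on the +x side, so Q = (31.700, 0.0000). The tangent condition forces DQ to be normal to UQ, so D = Q + (0, -7.4) = (31.700, -7.4000). On A1, Q sits at bearing 90° from D; a 90° counterclockwise sweep puts C at bearing 180°, so C = D + 7.4·(cos 180°, sin 180°) = (24.300, -7.4000). The tangent condition forces DC to be normal to CV, so CV runs along (−sin 180°, cos 180°); with |CV| = 36.3, V = (24.300, -43.700). Then |UV| = |V − U| = 50.002.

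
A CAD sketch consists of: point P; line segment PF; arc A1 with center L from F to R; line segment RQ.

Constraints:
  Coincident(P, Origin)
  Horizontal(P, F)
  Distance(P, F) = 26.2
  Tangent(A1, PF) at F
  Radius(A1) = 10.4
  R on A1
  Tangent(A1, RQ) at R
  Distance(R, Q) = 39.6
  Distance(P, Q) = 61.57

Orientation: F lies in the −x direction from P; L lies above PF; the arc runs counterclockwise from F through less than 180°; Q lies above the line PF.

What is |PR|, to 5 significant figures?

22.863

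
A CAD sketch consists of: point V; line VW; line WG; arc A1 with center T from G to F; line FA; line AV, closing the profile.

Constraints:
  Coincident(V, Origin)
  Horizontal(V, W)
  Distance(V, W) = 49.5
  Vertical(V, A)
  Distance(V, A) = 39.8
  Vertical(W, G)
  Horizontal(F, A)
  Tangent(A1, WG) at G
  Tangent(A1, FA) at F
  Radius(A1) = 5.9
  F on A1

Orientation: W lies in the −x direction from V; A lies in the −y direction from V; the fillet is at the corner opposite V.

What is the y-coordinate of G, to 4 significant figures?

-33.90

V is at the origin; V and W share the same y with |VW| = 49.5 and W on the −x side, so W = (-49.50, 0.000). V and A share the same x with |VA| = 39.8 and A on the −y side, so A = (0.000, -39.80). The virtual corner opposite V is at (-49.50, -39.80). The tangent condition forces TG to be normal to WG and the tangent condition forces TF to be normal to FA, with radius 5.9, so the center T sits 5.9 in from both sides at T = (-43.60, -33.90). That places the tangent points at G = (-49.50, -33.90) on WG and F = (-43.60, -39.80) on FA. So G.y = -33.90.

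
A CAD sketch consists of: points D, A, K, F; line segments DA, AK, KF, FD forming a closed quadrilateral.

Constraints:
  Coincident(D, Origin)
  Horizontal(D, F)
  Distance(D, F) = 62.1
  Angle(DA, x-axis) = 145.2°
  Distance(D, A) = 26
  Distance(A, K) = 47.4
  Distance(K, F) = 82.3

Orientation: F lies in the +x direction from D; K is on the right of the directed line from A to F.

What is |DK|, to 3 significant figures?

34.8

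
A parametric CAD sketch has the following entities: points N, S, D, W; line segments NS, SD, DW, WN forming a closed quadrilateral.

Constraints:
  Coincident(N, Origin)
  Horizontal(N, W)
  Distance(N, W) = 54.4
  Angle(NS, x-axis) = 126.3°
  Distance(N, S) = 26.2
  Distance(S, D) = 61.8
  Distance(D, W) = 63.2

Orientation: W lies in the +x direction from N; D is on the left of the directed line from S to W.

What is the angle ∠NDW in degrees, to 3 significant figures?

48.8°

N is at the origin; NW is horizontal with |NW| = 54.4 and W in +x, so W = (54.4, 0). NS runs at 126.3° with |NS| = 26.2, so S = (-15.5, 21.1). D is determined by |SD| = 61.8 and |DW| = 63.2 together: it lies at the intersection of circle(S, 61.8) and circle(W, 63.2). With |SW| = 73.0, the foot of the radical line on SW is 35.3 from S and the perpendicular offset is √(61.8² − 35.3²) = 50.7. Taking the left-of-SW solution: D = (33.0, 59.5).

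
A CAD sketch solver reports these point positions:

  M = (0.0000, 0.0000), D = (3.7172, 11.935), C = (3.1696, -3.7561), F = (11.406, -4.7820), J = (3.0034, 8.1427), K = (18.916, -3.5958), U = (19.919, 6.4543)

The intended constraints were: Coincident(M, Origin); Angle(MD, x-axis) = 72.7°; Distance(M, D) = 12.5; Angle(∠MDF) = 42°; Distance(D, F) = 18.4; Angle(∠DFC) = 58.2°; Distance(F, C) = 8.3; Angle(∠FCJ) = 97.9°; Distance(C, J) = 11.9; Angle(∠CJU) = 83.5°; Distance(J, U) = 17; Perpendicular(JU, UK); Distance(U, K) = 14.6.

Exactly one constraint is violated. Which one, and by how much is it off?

Distance(U, K) = 14.6 — off by 4.50.

M = (0.00, 0.00) ✓; MD at 72.70° ✓; |MD| = 12.50 ✓; ∠MDF = 42.00° ✓; |DF| = 18.40 ✓; ∠DFC = 58.20° ✓; |FC| = 8.300 ✓; ∠FCJ = 97.90° ✓; |CJ| = 11.90 ✓; ∠CJU = 83.50° ✓; |JU| = 17.00 ✓; ∠(JU, UK) = 90.00° ✓; |UK| = 10.10 ✗.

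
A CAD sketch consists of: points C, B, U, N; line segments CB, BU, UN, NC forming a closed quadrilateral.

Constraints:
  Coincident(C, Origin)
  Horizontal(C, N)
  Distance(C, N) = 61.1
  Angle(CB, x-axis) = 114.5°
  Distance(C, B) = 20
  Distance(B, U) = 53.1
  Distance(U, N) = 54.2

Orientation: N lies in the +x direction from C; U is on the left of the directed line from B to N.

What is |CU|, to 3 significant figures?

59.8

C is at the origin; C and N share the same y with |CN| = 61.1 and N in +x, so N = (61.1, 0). CB runs at 114.5° with |CB| = 20.0, so B = (-8.29, 18.2). U is determined by |BU| = 53.1 and |UN| = 54.2 together: it lies at the intersection of circle(B, 53.1) and circle(N, 54.2). With |BN| = 71.7, the foot of the radical line on BN is 35.0 from B and the perpendicular offset is √(53.1² − 35.0²) = 39.9. Taking the left-of-BN solution: U = (35.7, 47.9).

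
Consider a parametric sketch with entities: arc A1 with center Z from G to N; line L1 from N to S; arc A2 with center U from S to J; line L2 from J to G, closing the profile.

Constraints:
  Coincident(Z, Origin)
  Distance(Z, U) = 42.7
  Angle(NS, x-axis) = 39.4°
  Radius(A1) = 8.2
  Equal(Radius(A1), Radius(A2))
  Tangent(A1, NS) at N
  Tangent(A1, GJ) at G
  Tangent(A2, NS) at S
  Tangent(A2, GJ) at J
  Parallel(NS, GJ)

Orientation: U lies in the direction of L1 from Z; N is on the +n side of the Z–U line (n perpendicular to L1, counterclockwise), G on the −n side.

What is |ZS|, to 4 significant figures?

43.48

The slot axis is L1's direction at 39.4°, so u = (cos 39.4°, sin 39.4°) = (0.7727, 0.6347) and n = (−sin 39.4°, cos 39.4°) = (-0.6347, 0.7727). Z is at the origin and U lies 42.7 along u from Z, so U = 42.7·u = (33.00, 27.10). Tangency of A1 to both parallel lines with radius 8.2 puts N and G at Z ± 8.2·n: N = (-5.205, 6.336), G = (5.205, -6.336). Equal radii place S and J the same way about U: S = U + 8.2·n = (27.79, 33.44), J = U − 8.2·n = (38.20, 20.77). Then |ZS| = |S − Z| = 43.48.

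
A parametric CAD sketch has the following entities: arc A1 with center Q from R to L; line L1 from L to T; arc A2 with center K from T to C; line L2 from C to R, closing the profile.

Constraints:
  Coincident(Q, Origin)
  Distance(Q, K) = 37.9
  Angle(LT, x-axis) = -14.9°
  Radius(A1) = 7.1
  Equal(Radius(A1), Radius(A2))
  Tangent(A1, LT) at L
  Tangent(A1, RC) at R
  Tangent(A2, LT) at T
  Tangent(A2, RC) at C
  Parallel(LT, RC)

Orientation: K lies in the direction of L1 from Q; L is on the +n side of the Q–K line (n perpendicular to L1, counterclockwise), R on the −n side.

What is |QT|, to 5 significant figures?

38.559

The slot axis is L1's direction at -14.9°, so u = (cos -14.9°, sin -14.9°) = (0.96638, -0.25713) and n = (−sin -14.9°, cos -14.9°) = (0.25713, 0.96638). Q is at the origin and K lies 37.9 along u from Q, so K = 37.9·u = (36.626, -9.7453). Tangency of A1 to both parallel lines with radius 7.1 puts L and R at Q ± 7.1·n: L = (1.8256, 6.8613), R = (-1.8256, -6.8613). Equal radii place T and C the same way about K: T = K + 7.1·n = (38.451, -2.8841), C = K − 7.1·n = (34.800, -16.607). Then |QT| = |T − Q| = 38.559.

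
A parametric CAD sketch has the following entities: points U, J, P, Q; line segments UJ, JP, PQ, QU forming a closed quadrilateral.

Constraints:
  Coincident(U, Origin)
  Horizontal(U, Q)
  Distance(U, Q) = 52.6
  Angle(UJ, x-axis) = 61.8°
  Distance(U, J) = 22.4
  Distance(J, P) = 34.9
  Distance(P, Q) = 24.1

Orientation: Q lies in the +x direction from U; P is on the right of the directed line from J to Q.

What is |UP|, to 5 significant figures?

31.605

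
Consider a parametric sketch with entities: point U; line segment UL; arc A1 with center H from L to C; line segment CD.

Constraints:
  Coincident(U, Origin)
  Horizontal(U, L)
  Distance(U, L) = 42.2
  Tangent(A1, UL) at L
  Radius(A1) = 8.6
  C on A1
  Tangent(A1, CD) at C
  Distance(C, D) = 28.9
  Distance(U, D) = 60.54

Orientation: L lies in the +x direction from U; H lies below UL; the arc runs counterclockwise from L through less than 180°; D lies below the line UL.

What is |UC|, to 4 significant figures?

36.55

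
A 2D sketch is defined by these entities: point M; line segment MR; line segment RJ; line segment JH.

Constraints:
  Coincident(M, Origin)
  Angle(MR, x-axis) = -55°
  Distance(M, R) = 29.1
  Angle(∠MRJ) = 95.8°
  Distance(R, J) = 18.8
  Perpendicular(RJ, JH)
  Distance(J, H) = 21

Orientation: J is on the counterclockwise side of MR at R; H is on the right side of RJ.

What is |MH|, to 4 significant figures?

54.48

M is at the origin; MR runs at -55.0° with length 29.1, so R = 29.1·(cos -55.0°, sin -55.0°) = (16.69, -23.84). ∠MRJ = 95.8°, so RJ runs at -55.0° + (180° − 95.8°) = 29.20° from the x-axis; with |RJ| = 18.8, J = R + 18.8·(cos 29.20°, sin 29.20°) = (33.10, -14.67). RJ ⟂ JH; with |JH| = 21.0 on the right of RJ, H = J + 21.0·(0.4879, -0.8729) = (43.35, -33.00). Then |MH| = |H − M| = 54.48.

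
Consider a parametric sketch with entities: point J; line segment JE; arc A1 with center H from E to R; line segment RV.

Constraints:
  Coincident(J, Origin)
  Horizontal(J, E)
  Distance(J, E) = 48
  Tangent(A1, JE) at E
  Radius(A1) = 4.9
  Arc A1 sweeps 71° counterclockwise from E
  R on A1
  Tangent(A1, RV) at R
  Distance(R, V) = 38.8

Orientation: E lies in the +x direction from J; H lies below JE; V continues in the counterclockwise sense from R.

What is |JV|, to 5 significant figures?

50.437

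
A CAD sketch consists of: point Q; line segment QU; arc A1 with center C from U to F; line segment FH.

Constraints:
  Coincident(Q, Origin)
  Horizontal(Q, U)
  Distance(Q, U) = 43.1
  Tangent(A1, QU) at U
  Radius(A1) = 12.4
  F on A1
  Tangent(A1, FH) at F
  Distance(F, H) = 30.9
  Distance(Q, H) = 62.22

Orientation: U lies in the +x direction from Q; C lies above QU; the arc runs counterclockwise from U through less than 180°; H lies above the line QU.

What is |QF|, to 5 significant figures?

57.170

Checks: Q.y = 0.00, U.y = 0.00 ✓; |CF| = 12.40 ✓; ∠(CF, FH) = 90.00° ✓; |FH| = 30.90 ✓; |QH| = 62.22 ✓.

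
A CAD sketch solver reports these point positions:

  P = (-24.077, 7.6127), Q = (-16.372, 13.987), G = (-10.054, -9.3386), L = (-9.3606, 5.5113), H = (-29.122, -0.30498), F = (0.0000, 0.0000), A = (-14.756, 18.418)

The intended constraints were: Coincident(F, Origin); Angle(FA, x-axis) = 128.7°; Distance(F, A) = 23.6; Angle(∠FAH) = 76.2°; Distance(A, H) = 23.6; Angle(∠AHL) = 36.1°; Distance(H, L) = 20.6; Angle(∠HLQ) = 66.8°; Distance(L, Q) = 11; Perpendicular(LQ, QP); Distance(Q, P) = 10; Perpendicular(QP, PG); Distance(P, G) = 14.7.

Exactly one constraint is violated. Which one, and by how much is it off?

Distance(P, G) = 14.7 — off by 7.30.

F = (0.00, 0.00) ✓; FA at 128.7° ✓; |FA| = 23.60 ✓; ∠FAH = 76.20° ✓; |AH| = 23.60 ✓; ∠AHL = 36.10° ✓; |HL| = 20.60 ✓; ∠HLQ = 66.80° ✓; |LQ| = 11.00 ✓; ∠(LQ, QP) = 90.00° ✓; |QP| = 10.00 ✓; ∠(QP, PG) = 90.00° ✓; |PG| = 22.00 ✗.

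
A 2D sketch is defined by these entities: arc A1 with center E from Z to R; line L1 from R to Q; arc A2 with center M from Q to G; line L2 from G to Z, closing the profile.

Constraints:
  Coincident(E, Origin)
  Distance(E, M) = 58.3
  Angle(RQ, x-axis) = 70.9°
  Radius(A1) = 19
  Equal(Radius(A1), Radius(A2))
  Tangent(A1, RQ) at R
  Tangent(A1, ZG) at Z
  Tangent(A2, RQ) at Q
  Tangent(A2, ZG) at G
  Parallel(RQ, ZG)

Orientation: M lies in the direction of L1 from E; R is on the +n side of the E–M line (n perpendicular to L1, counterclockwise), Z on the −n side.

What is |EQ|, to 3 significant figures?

61.3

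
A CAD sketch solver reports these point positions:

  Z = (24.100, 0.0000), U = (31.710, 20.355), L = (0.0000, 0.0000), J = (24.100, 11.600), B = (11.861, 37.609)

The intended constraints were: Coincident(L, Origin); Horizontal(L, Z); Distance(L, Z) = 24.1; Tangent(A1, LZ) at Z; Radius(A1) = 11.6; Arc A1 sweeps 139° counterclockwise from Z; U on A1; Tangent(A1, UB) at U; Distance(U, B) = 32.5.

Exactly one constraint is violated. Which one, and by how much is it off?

Distance(U, B) = 32.5 — off by 6.20.

L = (0.00, 0.00) ✓; L.y = 0.00, Z.y = 0.00 ✓; |LZ| = 24.10 ✓; ∠(JZ, ZL) = 90.00° ✓; |JZ| = 11.60 ✓; bearing(J→U) − bearing(J→Z) = 139.0° ✓; |JU| = 11.60 ✓; ∠(JU, UB) = 90.00° ✓; |UB| = 26.30 ✗.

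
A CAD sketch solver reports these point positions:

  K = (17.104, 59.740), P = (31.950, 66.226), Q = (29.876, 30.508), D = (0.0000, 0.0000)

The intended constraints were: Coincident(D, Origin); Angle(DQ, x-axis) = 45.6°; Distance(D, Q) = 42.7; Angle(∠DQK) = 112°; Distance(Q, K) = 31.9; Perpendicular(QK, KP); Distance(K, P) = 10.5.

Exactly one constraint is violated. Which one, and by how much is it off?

Distance(K, P) = 10.5 — off by 5.70.

D = (0.00, 0.00) ✓; DQ at 45.60° ✓; |DQ| = 42.70 ✓; ∠DQK = 112.0° ✓; |QK| = 31.90 ✓; ∠(QK, KP) = 90.00° ✓; |KP| = 16.20 ✗.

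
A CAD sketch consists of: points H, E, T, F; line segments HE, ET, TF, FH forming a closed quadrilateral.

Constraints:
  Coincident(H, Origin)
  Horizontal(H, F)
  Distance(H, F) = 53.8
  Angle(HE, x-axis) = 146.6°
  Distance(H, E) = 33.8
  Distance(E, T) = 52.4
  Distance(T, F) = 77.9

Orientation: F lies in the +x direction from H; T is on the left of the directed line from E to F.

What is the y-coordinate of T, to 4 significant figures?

59.92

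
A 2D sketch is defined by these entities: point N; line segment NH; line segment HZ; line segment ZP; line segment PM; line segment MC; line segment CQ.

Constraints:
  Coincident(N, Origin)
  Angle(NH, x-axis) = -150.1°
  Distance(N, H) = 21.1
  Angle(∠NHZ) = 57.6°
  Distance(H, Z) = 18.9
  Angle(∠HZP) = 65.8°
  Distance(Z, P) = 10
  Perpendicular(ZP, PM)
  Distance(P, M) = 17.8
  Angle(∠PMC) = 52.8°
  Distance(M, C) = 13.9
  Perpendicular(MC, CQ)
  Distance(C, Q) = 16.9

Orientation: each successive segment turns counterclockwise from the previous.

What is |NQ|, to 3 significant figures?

10.9

N is at the origin; NH runs at -150.1° with length 21.1, so H = (-18.3, -10.5). ∠NHZ = 57.6° gives HZ at -27.7° from the x-axis; with |HZ| = 18.9, Z = (-1.56, -19.3). ∠HZP = 65.8° gives ZP at 86.5° from the x-axis; with |ZP| = 10.0, P = (-0.947, -9.32). The perpendicularity gives PM at right angles to ZP, so PM runs at 176°; with |PM| = 17.8, M = (-18.7, -8.24). ∠PMC = 52.8° gives MC at -56.3° from the x-axis; with |MC| = 13.9, C = (-11.0, -19.8). MC is perpendicular to CQ, so CQ runs at 33.7°; with |CQ| = 16.9, Q = (3.06, -10.4). Then |NQ| = |Q − N| = 10.9.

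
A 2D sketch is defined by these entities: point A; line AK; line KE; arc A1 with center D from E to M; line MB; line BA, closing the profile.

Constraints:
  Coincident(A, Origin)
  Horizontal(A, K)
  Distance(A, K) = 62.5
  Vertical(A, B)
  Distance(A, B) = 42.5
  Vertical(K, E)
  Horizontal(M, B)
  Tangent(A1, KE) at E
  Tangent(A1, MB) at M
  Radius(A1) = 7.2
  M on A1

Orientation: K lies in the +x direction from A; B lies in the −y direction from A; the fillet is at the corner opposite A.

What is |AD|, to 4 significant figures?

65.61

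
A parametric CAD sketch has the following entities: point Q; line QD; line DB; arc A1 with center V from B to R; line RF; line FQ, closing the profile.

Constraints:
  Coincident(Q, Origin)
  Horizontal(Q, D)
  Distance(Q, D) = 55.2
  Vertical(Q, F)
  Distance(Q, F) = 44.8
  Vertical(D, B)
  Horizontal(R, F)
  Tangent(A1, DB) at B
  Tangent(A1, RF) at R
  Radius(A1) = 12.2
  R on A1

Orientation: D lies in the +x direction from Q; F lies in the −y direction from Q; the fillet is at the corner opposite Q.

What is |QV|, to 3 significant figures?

54.0

Q is at the origin; Q and D share the same y with |QD| = 55.2 and D on the +x side, so D = (55.2, 0.00). Q and F share the same x with |QF| = 44.8 and F on the −y side, so F = (0.00, -44.8). The virtual corner opposite Q is at (55.2, -44.8). The tangent condition forces VB to be normal to DB and A1 meets RF tangentially, so VR is at right angles to RF, with radius 12.2, so the center V sits 12.2 in from both sides at V = (43.0, -32.6). Then |QV| = |V − Q| = 54.0.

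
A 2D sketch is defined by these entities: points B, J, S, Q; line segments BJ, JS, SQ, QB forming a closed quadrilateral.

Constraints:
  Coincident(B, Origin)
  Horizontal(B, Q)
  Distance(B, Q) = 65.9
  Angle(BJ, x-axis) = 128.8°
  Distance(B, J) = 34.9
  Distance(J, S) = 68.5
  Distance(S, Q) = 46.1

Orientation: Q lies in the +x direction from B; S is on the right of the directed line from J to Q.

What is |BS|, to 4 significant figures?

33.87

B is at the origin; BQ is horizontal with |BQ| = 65.9 and Q in +x, so Q = (65.9, 0). BJ runs at 128.8° with |BJ| = 34.9, so J = (-21.87, 27.20). S is determined by |JS| = 68.5 and |SQ| = 46.1 together: it lies at the intersection of circle(J, 68.5) and circle(Q, 46.1). With |JQ| = 91.89, the foot of the radical line on JQ is 59.91 from J and the perpendicular offset is √(68.5² − 59.91²) = 33.21. Taking the right-of-JQ solution: S = (25.53, -22.26).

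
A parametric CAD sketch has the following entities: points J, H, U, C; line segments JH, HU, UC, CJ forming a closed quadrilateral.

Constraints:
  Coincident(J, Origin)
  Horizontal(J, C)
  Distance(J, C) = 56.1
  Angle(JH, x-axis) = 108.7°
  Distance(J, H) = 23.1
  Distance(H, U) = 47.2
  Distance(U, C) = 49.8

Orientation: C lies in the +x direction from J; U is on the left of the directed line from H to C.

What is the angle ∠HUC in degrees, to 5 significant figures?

87.609°

J is at the origin; JC is horizontal with |JC| = 56.1 and C in +x, so C = (56.1, 0). JH runs at 108.7° with |JH| = 23.1, so H = (-7.4062, 21.881). U is determined by |HU| = 47.2 and |UC| = 49.8 together: it lies at the intersection of circle(H, 47.2) and circle(C, 49.8). With |HC| = 67.170, the foot of the radical line on HC is 31.708 from H and the perpendicular offset is √(47.2² − 31.708²) = 34.964. Taking the left-of-HC solution: U = (33.961, 44.609).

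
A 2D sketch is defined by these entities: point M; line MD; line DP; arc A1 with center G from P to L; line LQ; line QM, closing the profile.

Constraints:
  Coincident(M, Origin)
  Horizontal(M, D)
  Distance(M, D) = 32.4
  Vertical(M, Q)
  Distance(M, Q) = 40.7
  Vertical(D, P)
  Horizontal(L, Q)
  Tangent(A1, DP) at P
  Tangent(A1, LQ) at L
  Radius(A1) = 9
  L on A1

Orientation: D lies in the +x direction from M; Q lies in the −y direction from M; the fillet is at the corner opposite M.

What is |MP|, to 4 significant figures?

45.33

M is at the origin; M and D share the same y with |MD| = 32.4 and D on the +x side, so D = (32.40, 0.000). MQ is vertical with |MQ| = 40.7 and Q on the −y side, so Q = (0.000, -40.70). The virtual corner opposite M is at (32.40, -40.70). A1 meets DP tangentially, so GP is at right angles to DP and A1 meets LQ tangentially, so GL is at right angles to LQ, with radius 9.0, so the center G sits 9.0 in from both sides at G = (23.40, -31.70). That places the tangent points at P = (32.40, -31.70) on DP and L = (23.40, -40.70) on LQ. Then |MP| = |P − M| = 45.33.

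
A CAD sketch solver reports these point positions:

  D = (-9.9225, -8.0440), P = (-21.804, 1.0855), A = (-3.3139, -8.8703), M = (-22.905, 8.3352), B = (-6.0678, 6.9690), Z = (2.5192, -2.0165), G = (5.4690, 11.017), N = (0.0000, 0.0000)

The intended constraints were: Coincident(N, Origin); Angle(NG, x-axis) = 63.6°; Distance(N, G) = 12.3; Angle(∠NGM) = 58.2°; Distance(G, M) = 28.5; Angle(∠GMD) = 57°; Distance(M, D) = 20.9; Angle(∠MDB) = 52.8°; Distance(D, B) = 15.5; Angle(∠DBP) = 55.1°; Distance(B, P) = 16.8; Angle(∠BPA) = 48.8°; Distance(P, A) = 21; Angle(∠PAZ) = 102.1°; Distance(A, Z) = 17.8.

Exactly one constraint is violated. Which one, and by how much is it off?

Distance(A, Z) = 17.8 — off by 8.80.

N = (0.00, 0.00) ✓; NG at 63.60° ✓; |NG| = 12.30 ✓; ∠NGM = 58.20° ✓; |GM| = 28.50 ✓; ∠GMD = 57.00° ✓; |MD| = 20.90 ✓; ∠MDB = 52.80° ✓; |DB| = 15.50 ✓; ∠DBP = 55.10° ✓; |BP| = 16.80 ✓; ∠BPA = 48.80° ✓; |PA| = 21.00 ✓; ∠PAZ = 102.1° ✓; |AZ| = 9.000 ✗.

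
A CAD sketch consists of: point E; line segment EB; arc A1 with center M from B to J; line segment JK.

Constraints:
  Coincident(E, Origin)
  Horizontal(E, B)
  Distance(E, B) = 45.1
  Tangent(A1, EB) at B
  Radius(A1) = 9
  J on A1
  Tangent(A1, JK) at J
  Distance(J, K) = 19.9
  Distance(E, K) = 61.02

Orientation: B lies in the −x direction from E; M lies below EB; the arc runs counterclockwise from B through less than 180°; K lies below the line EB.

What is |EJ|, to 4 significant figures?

54.88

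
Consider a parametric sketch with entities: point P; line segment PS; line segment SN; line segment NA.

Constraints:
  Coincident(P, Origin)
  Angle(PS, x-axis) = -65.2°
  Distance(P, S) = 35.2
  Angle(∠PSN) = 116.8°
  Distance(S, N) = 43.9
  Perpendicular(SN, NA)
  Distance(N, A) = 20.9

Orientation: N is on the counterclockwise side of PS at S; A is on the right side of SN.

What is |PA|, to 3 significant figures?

79.4

P is at the origin; PS runs at -65.2° with length 35.2, so S = 35.2·(cos -65.2°, sin -65.2°) = (14.8, -32.0). ∠PSN = 116.8°, so SN runs at -65.2° + (180° − 116.8°) = -2.00° from the x-axis; with |SN| = 43.9, N = S + 43.9·(cos -2.00°, sin -2.00°) = (58.6, -33.5). The perpendicularity gives NA at right angles to SN; with |NA| = 20.9 on the right of SN, A = N + 20.9·(-0.0349, -0.999) = (57.9, -54.4). Then |PA| = |A − P| = 79.4.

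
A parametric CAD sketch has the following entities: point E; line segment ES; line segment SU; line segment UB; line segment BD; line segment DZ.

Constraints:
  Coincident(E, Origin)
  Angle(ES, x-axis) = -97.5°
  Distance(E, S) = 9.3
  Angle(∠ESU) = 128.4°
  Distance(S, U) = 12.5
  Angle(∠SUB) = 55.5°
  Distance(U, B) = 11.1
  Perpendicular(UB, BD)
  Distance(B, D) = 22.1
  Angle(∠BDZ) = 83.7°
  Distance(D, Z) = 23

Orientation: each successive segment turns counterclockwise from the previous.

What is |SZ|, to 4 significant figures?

21.00

E is at the origin; ES runs at -97.5° with length 9.3, so S = (-1.214, -9.220). ∠ESU = 128.4° gives SU at -45.90° from the x-axis; with |SU| = 12.5, U = (7.485, -18.20). ∠SUB = 55.5° gives UB at 78.60° from the x-axis; with |UB| = 11.1, B = (9.679, -7.316). UB ⟂ BD, so BD runs at 168.6°; with |BD| = 22.1, D = (-11.98, -2.948). ∠BDZ = 83.7° gives DZ at -95.10° from the x-axis; with |DZ| = 23.0, Z = (-14.03, -25.86). Then |SZ| = |Z − S| = 21.00.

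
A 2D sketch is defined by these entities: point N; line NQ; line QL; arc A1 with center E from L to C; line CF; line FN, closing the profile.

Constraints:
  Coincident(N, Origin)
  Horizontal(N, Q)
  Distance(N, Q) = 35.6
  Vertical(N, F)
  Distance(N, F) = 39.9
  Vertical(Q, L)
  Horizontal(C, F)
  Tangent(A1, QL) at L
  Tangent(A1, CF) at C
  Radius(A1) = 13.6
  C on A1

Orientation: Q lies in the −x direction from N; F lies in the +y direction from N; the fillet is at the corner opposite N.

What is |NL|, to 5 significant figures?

44.261

N is at the origin; N and Q share the same y with |NQ| = 35.6 and Q on the −x side, so Q = (-35.600, 0.0000). N and F share the same x with |NF| = 39.9 and F on the +y side, so F = (0.0000, 39.900). The virtual corner opposite N is at (-35.600, 39.900). The tangent condition forces EL to be normal to QL and since A1 is tangent to CF there, EC ⟂ CF, with radius 13.6, so the center E sits 13.6 in from both sides at E = (-22.000, 26.300). That places the tangent points at L = (-35.600, 26.300) on QL and C = (-22.000, 39.900) on CF. Then |NL| = |L − N| = 44.261.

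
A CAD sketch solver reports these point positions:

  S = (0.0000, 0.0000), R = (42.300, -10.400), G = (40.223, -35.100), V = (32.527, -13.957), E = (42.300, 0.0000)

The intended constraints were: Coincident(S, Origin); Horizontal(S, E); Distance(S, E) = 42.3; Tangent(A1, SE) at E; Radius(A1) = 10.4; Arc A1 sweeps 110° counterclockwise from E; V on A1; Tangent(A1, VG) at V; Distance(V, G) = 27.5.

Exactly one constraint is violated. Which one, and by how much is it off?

Distance(V, G) = 27.5 — off by 5.00.

S = (0.00, 0.00) ✓; S.y = 0.00, E.y = 0.00 ✓; |SE| = 42.30 ✓; ∠(RE, ES) = 90.00° ✓; |RE| = 10.40 ✓; bearing(R→V) − bearing(R→E) = 110.0° ✓; |RV| = 10.40 ✓; ∠(RV, VG) = 90.00° ✓; |VG| = 22.50 ✗.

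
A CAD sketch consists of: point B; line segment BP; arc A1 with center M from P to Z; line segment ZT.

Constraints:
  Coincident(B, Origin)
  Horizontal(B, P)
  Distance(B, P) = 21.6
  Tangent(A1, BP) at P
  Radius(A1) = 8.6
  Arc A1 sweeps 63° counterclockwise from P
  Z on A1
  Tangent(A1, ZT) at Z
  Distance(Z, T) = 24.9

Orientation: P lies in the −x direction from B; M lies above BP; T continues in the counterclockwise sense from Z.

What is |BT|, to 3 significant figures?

27.0

B is at the origin; BP is horizontal with |BP| = 21.6 and P on the −x side, so P = (-21.6, 0.00). Since A1 is tangent to BP there, MP ⟂ BP, so M = P + (0, 8.6) = (-21.6, 8.60). On A1, P sits at bearing -90° from M; a 63° counterclockwise sweep puts Z at bearing -27°, so Z = M + 8.6·(cos -27°, sin -27°) = (-13.9, 4.70). Since A1 is tangent to ZT there, MZ ⟂ ZT, so ZT runs along (−sin -27°, cos -27°); with |ZT| = 24.9, T = (-2.63, 26.9). Then |BT| = |T − B| = 27.0.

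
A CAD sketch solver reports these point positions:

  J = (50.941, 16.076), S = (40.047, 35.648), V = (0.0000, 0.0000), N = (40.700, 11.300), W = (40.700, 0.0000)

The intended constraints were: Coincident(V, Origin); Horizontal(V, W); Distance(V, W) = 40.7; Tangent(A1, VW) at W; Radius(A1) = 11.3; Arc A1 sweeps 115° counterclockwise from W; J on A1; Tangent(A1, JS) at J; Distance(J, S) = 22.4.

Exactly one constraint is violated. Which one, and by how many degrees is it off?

Tangent(A1, JS) at J — off by 4.10°.

V = (0.00, 0.00) ✓; V.y = 0.00, W.y = 0.00 ✓; |VW| = 40.70 ✓; ∠(NW, WV) = 90.00° ✓; |NW| = 11.30 ✓; bearing(N→J) − bearing(N→W) = 115.0° ✓; |NJ| = 11.30 ✓; ∠(NJ, JS) = 85.90° ✗; |JS| = 22.40 ✓.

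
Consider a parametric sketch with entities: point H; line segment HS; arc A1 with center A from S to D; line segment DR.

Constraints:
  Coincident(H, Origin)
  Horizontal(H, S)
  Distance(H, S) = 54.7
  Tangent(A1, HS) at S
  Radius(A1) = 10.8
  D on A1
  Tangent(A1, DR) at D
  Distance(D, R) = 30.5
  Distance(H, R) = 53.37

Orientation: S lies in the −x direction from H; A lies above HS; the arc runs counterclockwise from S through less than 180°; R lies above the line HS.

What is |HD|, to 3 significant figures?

45.0

Checks: |HS| = 54.70 ✓; |AS| = 10.80 ✓; |AD| = 10.80 ✓; ∠(AD, DR) = 90.00° ✓; |DR| = 30.50 ✓; |HR| = 53.37 ✓.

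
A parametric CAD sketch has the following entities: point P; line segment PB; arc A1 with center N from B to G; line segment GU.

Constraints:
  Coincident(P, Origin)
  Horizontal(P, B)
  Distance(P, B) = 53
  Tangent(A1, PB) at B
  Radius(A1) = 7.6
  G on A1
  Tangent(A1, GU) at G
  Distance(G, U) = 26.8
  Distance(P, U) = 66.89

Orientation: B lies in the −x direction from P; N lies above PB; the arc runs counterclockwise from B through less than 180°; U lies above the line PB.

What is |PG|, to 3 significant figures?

47.3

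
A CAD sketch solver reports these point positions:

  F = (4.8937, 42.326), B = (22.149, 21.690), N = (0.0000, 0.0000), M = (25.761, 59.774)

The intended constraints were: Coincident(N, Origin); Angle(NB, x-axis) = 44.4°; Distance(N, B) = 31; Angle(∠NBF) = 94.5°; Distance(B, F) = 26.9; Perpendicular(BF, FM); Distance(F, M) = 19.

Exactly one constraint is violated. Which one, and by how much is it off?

Distance(F, M) = 19 — off by 8.20.

N = (0.00, 0.00) ✓; NB at 44.40° ✓; |NB| = 31.00 ✓; ∠NBF = 94.50° ✓; |BF| = 26.90 ✓; ∠(BF, FM) = 90.00° ✓; |FM| = 27.20 ✗.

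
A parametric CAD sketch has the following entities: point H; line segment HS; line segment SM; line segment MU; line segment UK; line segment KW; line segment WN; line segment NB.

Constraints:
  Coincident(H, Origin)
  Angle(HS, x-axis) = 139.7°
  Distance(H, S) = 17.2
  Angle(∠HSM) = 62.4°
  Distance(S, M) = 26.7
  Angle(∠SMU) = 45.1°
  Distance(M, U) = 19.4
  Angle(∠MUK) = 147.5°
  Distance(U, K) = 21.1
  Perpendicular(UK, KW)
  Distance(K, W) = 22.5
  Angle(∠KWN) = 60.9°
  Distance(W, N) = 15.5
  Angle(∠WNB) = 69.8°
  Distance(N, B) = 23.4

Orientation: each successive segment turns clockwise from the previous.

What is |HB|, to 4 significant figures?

20.05

∠KWN = 60.9° gives WN at 5.600° from the x-axis; with |WN| = 15.5, N = (-10.63, 11.28). ∠WNB = 69.8° gives NB at -104.6° from the x-axis; with |NB| = 23.4, B = (-16.53, -11.36). Then |HB| = |B − H| = 20.05.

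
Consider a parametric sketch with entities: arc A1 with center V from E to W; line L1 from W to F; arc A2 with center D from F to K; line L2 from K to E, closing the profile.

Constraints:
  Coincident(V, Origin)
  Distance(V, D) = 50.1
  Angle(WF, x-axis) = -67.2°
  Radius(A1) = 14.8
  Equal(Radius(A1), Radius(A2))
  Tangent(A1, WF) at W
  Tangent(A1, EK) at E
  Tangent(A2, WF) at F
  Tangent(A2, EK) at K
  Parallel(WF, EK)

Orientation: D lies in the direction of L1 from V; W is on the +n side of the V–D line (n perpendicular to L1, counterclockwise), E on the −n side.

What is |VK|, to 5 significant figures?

52.240

The slot axis is L1's direction at -67.2°, so u = (cos -67.2°, sin -67.2°) = (0.38752, -0.92186) and n = (−sin -67.2°, cos -67.2°) = (0.92186, 0.38752). V is at the origin and D lies 50.1 along u from V, so D = 50.1·u = (19.415, -46.185). Tangency of A1 to both parallel lines with radius 14.8 puts W and E at V ± 14.8·n: W = (13.644, 5.7352), E = (-13.644, -5.7352). Equal radii place F and K the same way about D: F = D + 14.8·n = (33.058, -40.450), K = D − 14.8·n = (5.7710, -51.921). Then |VK| = |K − V| = 52.240.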